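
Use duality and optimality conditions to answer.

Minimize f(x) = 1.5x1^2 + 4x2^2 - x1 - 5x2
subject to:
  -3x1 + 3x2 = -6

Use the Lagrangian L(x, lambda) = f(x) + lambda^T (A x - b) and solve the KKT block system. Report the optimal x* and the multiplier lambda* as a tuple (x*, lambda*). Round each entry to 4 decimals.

Form the Lagrangian:
  L(x, lambda) = (1/2) x^T Q x + c^T x + lambda^T (A x - b)
Stationarity (grad_x L = 0): Q x + c + A^T lambda = 0.
Primal feasibility: A x = b.

This gives the KKT block system:
  [ Q   A^T ] [ x     ]   [-c ]
  [ A    0  ] [ lambda ] = [ b ]

Solving the linear system:
  x*      = (2, 0)
  lambda* = (1.6667)
  f(x*)   = 4

x* = (2, 0), lambda* = (1.6667)


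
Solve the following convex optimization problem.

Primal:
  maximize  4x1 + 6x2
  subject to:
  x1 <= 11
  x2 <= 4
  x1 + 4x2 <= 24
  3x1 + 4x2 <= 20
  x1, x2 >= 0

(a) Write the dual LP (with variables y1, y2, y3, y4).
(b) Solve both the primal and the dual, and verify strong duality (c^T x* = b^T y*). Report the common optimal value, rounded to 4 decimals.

The standard primal-dual pair for 'max c^T x s.t. A x <= b, x >= 0' is:
  Dual:  min b^T y  s.t.  A^T y >= c,  y >= 0.

So the dual LP is:
  minimize  11y1 + 4y2 + 24y3 + 20y4
  subject to:
    y1 + y3 + 3y4 >= 4
    y2 + 4y3 + 4y4 >= 6
    y1, y2, y3, y4 >= 0

Solving the primal: x* = (1.3333, 4).
  primal value c^T x* = 29.3333.
Solving the dual: y* = (0, 0.6667, 0, 1.3333).
  dual value b^T y* = 29.3333.
Strong duality: c^T x* = b^T y*. Confirmed.

29.3333


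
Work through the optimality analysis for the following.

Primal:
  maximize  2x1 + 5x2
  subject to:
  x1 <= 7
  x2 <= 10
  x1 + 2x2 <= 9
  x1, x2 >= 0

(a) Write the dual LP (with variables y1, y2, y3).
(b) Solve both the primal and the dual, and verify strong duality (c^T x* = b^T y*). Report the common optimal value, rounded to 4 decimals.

The standard primal-dual pair for 'max c^T x s.t. A x <= b, x >= 0' is:
  Dual:  min b^T y  s.t.  A^T y >= c,  y >= 0.

So the dual LP is:
  minimize  7y1 + 10y2 + 9y3
  subject to:
    y1 + y3 >= 2
    y2 + 2y3 >= 5
    y1, y2, y3 >= 0

Solving the primal: x* = (0, 4.5).
  primal value c^T x* = 22.5.
Solving the dual: y* = (0, 0, 2.5).
  dual value b^T y* = 22.5.
Strong duality: c^T x* = b^T y*. Confirmed.

22.5


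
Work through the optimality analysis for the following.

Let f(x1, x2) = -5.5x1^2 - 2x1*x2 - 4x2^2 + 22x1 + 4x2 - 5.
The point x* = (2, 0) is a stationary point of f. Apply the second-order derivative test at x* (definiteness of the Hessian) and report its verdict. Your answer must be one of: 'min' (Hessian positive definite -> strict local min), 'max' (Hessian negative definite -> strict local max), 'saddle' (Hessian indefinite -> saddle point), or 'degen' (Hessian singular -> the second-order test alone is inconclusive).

Compute the Hessian H = grad^2 f:
  H = [[-11, -2], [-2, -8]]
Verify stationarity: grad f(x*) = H x* + g = (0, 0).
Eigenvalues of H: -12, -7.
Both eigenvalues < 0, so H is negative definite -> x* is a strict local max.

max


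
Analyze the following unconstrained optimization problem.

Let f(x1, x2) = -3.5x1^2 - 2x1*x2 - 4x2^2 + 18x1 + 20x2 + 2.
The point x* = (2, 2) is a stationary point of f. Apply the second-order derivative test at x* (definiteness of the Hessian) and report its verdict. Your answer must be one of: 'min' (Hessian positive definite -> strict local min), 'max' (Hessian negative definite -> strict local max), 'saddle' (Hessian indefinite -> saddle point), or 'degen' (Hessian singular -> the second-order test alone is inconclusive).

Compute the Hessian H = grad^2 f:
  H = [[-7, -2], [-2, -8]]
Verify stationarity: grad f(x*) = H x* + g = (0, 0).
Eigenvalues of H: -9.5616, -5.4384.
Both eigenvalues < 0, so H is negative definite -> x* is a strict local max.

max


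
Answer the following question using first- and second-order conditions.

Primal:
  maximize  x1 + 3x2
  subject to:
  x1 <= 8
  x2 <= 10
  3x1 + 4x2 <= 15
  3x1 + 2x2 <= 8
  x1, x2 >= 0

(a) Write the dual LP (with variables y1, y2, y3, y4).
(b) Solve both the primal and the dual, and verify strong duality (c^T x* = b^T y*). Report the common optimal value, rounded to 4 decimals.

The standard primal-dual pair for 'max c^T x s.t. A x <= b, x >= 0' is:
  Dual:  min b^T y  s.t.  A^T y >= c,  y >= 0.

So the dual LP is:
  minimize  8y1 + 10y2 + 15y3 + 8y4
  subject to:
    y1 + 3y3 + 3y4 >= 1
    y2 + 4y3 + 2y4 >= 3
    y1, y2, y3, y4 >= 0

Solving the primal: x* = (0, 3.75).
  primal value c^T x* = 11.25.
Solving the dual: y* = (0, 0, 0.75, 0).
  dual value b^T y* = 11.25.
Strong duality: c^T x* = b^T y*. Confirmed.

11.25


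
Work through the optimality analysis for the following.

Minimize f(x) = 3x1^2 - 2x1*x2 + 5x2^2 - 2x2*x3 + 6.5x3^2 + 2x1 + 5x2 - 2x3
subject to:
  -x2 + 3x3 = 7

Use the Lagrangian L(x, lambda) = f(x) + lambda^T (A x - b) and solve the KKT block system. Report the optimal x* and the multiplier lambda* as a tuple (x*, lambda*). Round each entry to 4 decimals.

Form the Lagrangian:
  L(x, lambda) = (1/2) x^T Q x + c^T x + lambda^T (A x - b)
Stationarity (grad_x L = 0): Q x + c + A^T lambda = 0.
Primal feasibility: A x = b.

This gives the KKT block system:
  [ Q   A^T ] [ x     ]   [-c ]
  [ A    0  ] [ lambda ] = [ b ]

Solving the linear system:
  x*      = (-0.702, -1.1059, 1.9647)
  lambda* = (-8.5843)
  f(x*)   = 24.6137

x* = (-0.702, -1.1059, 1.9647), lambda* = (-8.5843)


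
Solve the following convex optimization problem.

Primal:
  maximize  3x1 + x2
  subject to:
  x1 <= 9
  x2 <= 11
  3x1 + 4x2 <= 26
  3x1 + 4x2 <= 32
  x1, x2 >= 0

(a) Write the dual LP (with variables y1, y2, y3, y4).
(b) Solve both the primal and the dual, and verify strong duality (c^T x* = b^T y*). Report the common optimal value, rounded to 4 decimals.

The standard primal-dual pair for 'max c^T x s.t. A x <= b, x >= 0' is:
  Dual:  min b^T y  s.t.  A^T y >= c,  y >= 0.

So the dual LP is:
  minimize  9y1 + 11y2 + 26y3 + 32y4
  subject to:
    y1 + 3y3 + 3y4 >= 3
    y2 + 4y3 + 4y4 >= 1
    y1, y2, y3, y4 >= 0

Solving the primal: x* = (8.6667, 0).
  primal value c^T x* = 26.
Solving the dual: y* = (0, 0, 1, 0).
  dual value b^T y* = 26.
Strong duality: c^T x* = b^T y*. Confirmed.

26


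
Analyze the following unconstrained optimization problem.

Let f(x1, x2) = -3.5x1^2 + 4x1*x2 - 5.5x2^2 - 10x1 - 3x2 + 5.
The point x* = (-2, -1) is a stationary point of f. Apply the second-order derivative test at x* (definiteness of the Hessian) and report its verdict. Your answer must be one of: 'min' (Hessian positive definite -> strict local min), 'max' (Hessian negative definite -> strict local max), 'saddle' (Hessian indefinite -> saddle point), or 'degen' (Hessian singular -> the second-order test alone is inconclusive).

Compute the Hessian H = grad^2 f:
  H = [[-7, 4], [4, -11]]
Verify stationarity: grad f(x*) = H x* + g = (0, 0).
Eigenvalues of H: -13.4721, -4.5279.
Both eigenvalues < 0, so H is negative definite -> x* is a strict local max.

max


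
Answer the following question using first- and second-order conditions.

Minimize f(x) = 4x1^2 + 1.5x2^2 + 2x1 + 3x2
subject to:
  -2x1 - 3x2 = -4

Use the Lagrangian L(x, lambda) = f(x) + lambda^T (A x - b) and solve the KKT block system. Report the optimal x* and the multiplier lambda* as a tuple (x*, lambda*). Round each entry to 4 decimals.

Form the Lagrangian:
  L(x, lambda) = (1/2) x^T Q x + c^T x + lambda^T (A x - b)
Stationarity (grad_x L = 0): Q x + c + A^T lambda = 0.
Primal feasibility: A x = b.

This gives the KKT block system:
  [ Q   A^T ] [ x     ]   [-c ]
  [ A    0  ] [ lambda ] = [ b ]

Solving the linear system:
  x*      = (0.2857, 1.1429)
  lambda* = (2.1429)
  f(x*)   = 6.2857

x* = (0.2857, 1.1429), lambda* = (2.1429)


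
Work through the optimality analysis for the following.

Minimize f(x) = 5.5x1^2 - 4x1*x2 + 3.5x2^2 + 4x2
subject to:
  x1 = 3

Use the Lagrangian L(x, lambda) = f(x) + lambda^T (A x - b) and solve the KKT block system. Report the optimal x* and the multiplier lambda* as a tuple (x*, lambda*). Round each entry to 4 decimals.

Form the Lagrangian:
  L(x, lambda) = (1/2) x^T Q x + c^T x + lambda^T (A x - b)
Stationarity (grad_x L = 0): Q x + c + A^T lambda = 0.
Primal feasibility: A x = b.

This gives the KKT block system:
  [ Q   A^T ] [ x     ]   [-c ]
  [ A    0  ] [ lambda ] = [ b ]

Solving the linear system:
  x*      = (3, 1.1429)
  lambda* = (-28.4286)
  f(x*)   = 44.9286

x* = (3, 1.1429), lambda* = (-28.4286)


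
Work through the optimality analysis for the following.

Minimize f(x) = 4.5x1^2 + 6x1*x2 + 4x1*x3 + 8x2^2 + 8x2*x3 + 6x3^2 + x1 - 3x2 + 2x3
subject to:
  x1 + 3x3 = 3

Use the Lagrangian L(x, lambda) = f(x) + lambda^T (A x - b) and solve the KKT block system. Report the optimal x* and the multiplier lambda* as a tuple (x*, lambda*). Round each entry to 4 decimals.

Form the Lagrangian:
  L(x, lambda) = (1/2) x^T Q x + c^T x + lambda^T (A x - b)
Stationarity (grad_x L = 0): Q x + c + A^T lambda = 0.
Primal feasibility: A x = b.

This gives the KKT block system:
  [ Q   A^T ] [ x     ]   [-c ]
  [ A    0  ] [ lambda ] = [ b ]

Solving the linear system:
  x*      = (0.1016, -0.3337, 0.9661)
  lambda* = (-3.7769)
  f(x*)   = 7.1828

x* = (0.1016, -0.3337, 0.9661), lambda* = (-3.7769)


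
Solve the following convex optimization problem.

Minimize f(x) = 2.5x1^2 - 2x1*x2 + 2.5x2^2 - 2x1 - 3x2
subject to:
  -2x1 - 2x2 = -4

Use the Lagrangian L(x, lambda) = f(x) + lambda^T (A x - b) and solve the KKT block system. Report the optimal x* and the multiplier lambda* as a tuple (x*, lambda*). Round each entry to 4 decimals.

Form the Lagrangian:
  L(x, lambda) = (1/2) x^T Q x + c^T x + lambda^T (A x - b)
Stationarity (grad_x L = 0): Q x + c + A^T lambda = 0.
Primal feasibility: A x = b.

This gives the KKT block system:
  [ Q   A^T ] [ x     ]   [-c ]
  [ A    0  ] [ lambda ] = [ b ]

Solving the linear system:
  x*      = (0.9286, 1.0714)
  lambda* = (0.25)
  f(x*)   = -2.0357

x* = (0.9286, 1.0714), lambda* = (0.25)


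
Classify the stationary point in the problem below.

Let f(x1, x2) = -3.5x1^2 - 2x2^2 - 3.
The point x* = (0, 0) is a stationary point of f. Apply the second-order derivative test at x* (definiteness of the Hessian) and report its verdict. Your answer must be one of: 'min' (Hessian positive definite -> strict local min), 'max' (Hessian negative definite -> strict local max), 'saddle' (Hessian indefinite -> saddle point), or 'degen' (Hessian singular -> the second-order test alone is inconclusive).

Compute the Hessian H = grad^2 f:
  H = [[-7, 0], [0, -4]]
Verify stationarity: grad f(x*) = H x* + g = (0, 0).
Eigenvalues of H: -7, -4.
Both eigenvalues < 0, so H is negative definite -> x* is a strict local max.

max


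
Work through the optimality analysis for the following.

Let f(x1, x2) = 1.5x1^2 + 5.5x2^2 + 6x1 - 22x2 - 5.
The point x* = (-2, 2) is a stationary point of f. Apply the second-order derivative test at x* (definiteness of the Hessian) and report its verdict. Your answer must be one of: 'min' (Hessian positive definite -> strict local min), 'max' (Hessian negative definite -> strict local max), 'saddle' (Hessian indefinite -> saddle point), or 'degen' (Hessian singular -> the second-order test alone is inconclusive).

Compute the Hessian H = grad^2 f:
  H = [[3, 0], [0, 11]]
Verify stationarity: grad f(x*) = H x* + g = (0, 0).
Eigenvalues of H: 3, 11.
Both eigenvalues > 0, so H is positive definite -> x* is a strict local min.

min


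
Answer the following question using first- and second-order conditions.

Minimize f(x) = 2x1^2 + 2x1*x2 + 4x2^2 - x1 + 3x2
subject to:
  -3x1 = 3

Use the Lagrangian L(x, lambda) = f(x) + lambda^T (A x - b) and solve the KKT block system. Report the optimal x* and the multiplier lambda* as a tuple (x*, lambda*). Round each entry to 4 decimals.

Form the Lagrangian:
  L(x, lambda) = (1/2) x^T Q x + c^T x + lambda^T (A x - b)
Stationarity (grad_x L = 0): Q x + c + A^T lambda = 0.
Primal feasibility: A x = b.

This gives the KKT block system:
  [ Q   A^T ] [ x     ]   [-c ]
  [ A    0  ] [ lambda ] = [ b ]

Solving the linear system:
  x*      = (-1, -0.125)
  lambda* = (-1.75)
  f(x*)   = 2.9375

x* = (-1, -0.125), lambda* = (-1.75)


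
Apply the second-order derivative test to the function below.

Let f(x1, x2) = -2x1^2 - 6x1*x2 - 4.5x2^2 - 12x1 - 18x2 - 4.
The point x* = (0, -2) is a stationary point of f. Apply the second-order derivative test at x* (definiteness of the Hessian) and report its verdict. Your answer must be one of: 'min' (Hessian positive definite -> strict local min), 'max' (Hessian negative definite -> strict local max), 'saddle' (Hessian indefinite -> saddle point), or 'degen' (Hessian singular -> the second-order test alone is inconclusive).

Compute the Hessian H = grad^2 f:
  H = [[-4, -6], [-6, -9]]
Verify stationarity: grad f(x*) = H x* + g = (0, 0).
Eigenvalues of H: -13, 0.
H has a zero eigenvalue (singular; negative semidefinite but not definite), so H is neither positive definite, negative definite, nor indefinite. The second-order test alone is inconclusive -> degen.
(Indeed, f is constant along the null direction of H through x*, so x* is not a strict local extremum.)

degen


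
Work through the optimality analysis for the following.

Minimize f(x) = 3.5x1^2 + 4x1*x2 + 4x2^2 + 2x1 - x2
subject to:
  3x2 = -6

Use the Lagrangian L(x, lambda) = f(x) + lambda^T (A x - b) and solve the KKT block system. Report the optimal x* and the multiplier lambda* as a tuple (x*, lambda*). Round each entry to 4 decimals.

Form the Lagrangian:
  L(x, lambda) = (1/2) x^T Q x + c^T x + lambda^T (A x - b)
Stationarity (grad_x L = 0): Q x + c + A^T lambda = 0.
Primal feasibility: A x = b.

This gives the KKT block system:
  [ Q   A^T ] [ x     ]   [-c ]
  [ A    0  ] [ lambda ] = [ b ]

Solving the linear system:
  x*      = (0.8571, -2)
  lambda* = (4.5238)
  f(x*)   = 15.4286

x* = (0.8571, -2), lambda* = (4.5238)


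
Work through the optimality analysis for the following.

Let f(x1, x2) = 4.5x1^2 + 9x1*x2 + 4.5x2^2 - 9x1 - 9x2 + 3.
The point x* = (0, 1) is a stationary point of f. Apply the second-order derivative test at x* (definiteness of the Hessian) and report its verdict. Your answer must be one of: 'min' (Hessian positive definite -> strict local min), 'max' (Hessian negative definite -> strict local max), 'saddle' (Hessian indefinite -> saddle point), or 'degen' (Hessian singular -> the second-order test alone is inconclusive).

Compute the Hessian H = grad^2 f:
  H = [[9, 9], [9, 9]]
Verify stationarity: grad f(x*) = H x* + g = (0, 0).
Eigenvalues of H: 0, 18.
H has a zero eigenvalue (singular; positive semidefinite but not definite), so H is neither positive definite, negative definite, nor indefinite. The second-order test alone is inconclusive -> degen.
(Indeed, f is constant along the null direction of H through x*, so x* is not a strict local extremum.)

degen


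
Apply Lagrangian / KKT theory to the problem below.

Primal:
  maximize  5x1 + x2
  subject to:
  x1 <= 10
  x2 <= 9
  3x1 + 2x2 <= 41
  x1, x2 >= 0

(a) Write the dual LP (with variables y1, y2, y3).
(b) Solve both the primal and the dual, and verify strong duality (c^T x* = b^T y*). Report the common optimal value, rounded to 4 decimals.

The standard primal-dual pair for 'max c^T x s.t. A x <= b, x >= 0' is:
  Dual:  min b^T y  s.t.  A^T y >= c,  y >= 0.

So the dual LP is:
  minimize  10y1 + 9y2 + 41y3
  subject to:
    y1 + 3y3 >= 5
    y2 + 2y3 >= 1
    y1, y2, y3 >= 0

Solving the primal: x* = (10, 5.5).
  primal value c^T x* = 55.5.
Solving the dual: y* = (3.5, 0, 0.5).
  dual value b^T y* = 55.5.
Strong duality: c^T x* = b^T y*. Confirmed.

55.5


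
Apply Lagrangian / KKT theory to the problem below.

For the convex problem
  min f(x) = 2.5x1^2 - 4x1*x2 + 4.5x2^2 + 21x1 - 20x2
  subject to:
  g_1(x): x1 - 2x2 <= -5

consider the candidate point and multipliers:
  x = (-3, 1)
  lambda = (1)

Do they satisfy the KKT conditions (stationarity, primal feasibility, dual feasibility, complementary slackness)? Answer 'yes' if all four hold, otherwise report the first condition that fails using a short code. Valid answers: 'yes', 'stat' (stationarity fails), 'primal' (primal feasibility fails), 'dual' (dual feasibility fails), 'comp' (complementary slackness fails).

Gradient of f: grad f(x) = Q x + c = (2, 1)
Constraint values g_i(x) = a_i^T x - b_i:
  g_1((-3, 1)) = 0
Stationarity residual: grad f(x) + sum_i lambda_i a_i = (3, -1)
  -> stationarity FAILS
Primal feasibility (all g_i <= 0): OK
Dual feasibility (all lambda_i >= 0): OK
Complementary slackness (lambda_i * g_i(x) = 0 for all i): OK

Verdict: the first failing condition is stationarity -> stat.

stat


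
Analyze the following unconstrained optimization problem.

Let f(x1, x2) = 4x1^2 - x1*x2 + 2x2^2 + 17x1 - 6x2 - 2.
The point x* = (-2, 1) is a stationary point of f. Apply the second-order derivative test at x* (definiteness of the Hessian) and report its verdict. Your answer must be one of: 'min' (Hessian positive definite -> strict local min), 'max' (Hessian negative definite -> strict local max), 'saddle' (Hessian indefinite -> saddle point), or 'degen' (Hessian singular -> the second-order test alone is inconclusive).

Compute the Hessian H = grad^2 f:
  H = [[8, -1], [-1, 4]]
Verify stationarity: grad f(x*) = H x* + g = (0, 0).
Eigenvalues of H: 3.7639, 8.2361.
Both eigenvalues > 0, so H is positive definite -> x* is a strict local min.

min


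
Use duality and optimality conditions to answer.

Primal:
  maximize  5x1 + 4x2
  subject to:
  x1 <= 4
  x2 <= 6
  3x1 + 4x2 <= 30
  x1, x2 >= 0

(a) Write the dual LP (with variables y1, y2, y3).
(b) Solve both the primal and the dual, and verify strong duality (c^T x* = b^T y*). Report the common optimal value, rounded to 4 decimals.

The standard primal-dual pair for 'max c^T x s.t. A x <= b, x >= 0' is:
  Dual:  min b^T y  s.t.  A^T y >= c,  y >= 0.

So the dual LP is:
  minimize  4y1 + 6y2 + 30y3
  subject to:
    y1 + 3y3 >= 5
    y2 + 4y3 >= 4
    y1, y2, y3 >= 0

Solving the primal: x* = (4, 4.5).
  primal value c^T x* = 38.
Solving the dual: y* = (2, 0, 1).
  dual value b^T y* = 38.
Strong duality: c^T x* = b^T y*. Confirmed.

38


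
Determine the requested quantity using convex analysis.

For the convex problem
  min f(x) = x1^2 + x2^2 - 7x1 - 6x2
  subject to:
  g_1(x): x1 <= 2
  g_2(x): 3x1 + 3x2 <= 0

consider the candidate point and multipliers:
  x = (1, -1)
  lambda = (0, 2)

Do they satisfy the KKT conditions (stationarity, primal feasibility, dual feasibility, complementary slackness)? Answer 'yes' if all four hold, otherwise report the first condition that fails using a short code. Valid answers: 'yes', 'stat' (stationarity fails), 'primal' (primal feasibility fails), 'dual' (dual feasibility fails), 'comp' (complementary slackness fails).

Gradient of f: grad f(x) = Q x + c = (-5, -8)
Constraint values g_i(x) = a_i^T x - b_i:
  g_1((1, -1)) = -1
  g_2((1, -1)) = 0
Stationarity residual: grad f(x) + sum_i lambda_i a_i = (1, -2)
  -> stationarity FAILS
Primal feasibility (all g_i <= 0): OK
Dual feasibility (all lambda_i >= 0): OK
Complementary slackness (lambda_i * g_i(x) = 0 for all i): OK

Verdict: the first failing condition is stationarity -> stat.

stat


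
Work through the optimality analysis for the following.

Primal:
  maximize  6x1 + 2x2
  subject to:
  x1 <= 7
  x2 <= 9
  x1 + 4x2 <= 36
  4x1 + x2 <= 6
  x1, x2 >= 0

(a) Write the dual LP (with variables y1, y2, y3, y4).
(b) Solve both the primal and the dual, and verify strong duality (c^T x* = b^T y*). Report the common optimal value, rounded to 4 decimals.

The standard primal-dual pair for 'max c^T x s.t. A x <= b, x >= 0' is:
  Dual:  min b^T y  s.t.  A^T y >= c,  y >= 0.

So the dual LP is:
  minimize  7y1 + 9y2 + 36y3 + 6y4
  subject to:
    y1 + y3 + 4y4 >= 6
    y2 + 4y3 + y4 >= 2
    y1, y2, y3, y4 >= 0

Solving the primal: x* = (0, 6).
  primal value c^T x* = 12.
Solving the dual: y* = (0, 0, 0, 2).
  dual value b^T y* = 12.
Strong duality: c^T x* = b^T y*. Confirmed.

12


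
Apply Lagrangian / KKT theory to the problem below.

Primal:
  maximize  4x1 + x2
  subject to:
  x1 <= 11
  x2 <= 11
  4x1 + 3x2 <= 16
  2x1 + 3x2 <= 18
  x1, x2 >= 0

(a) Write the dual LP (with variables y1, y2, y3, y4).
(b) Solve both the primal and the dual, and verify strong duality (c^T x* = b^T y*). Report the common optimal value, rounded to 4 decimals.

The standard primal-dual pair for 'max c^T x s.t. A x <= b, x >= 0' is:
  Dual:  min b^T y  s.t.  A^T y >= c,  y >= 0.

So the dual LP is:
  minimize  11y1 + 11y2 + 16y3 + 18y4
  subject to:
    y1 + 4y3 + 2y4 >= 4
    y2 + 3y3 + 3y4 >= 1
    y1, y2, y3, y4 >= 0

Solving the primal: x* = (4, 0).
  primal value c^T x* = 16.
Solving the dual: y* = (0, 0, 1, 0).
  dual value b^T y* = 16.
Strong duality: c^T x* = b^T y*. Confirmed.

16


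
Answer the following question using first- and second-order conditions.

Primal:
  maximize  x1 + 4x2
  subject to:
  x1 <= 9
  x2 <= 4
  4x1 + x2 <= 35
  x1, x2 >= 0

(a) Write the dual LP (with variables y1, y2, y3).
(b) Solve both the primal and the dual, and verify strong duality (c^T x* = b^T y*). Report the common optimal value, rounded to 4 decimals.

The standard primal-dual pair for 'max c^T x s.t. A x <= b, x >= 0' is:
  Dual:  min b^T y  s.t.  A^T y >= c,  y >= 0.

So the dual LP is:
  minimize  9y1 + 4y2 + 35y3
  subject to:
    y1 + 4y3 >= 1
    y2 + y3 >= 4
    y1, y2, y3 >= 0

Solving the primal: x* = (7.75, 4).
  primal value c^T x* = 23.75.
Solving the dual: y* = (0, 3.75, 0.25).
  dual value b^T y* = 23.75.
Strong duality: c^T x* = b^T y*. Confirmed.

23.75


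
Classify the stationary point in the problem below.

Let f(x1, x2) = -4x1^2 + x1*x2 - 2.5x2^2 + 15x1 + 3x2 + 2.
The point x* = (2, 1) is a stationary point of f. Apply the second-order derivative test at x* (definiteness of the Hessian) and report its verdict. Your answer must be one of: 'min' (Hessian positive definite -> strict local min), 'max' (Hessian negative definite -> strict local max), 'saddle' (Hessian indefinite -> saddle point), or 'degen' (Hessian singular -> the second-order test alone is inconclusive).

Compute the Hessian H = grad^2 f:
  H = [[-8, 1], [1, -5]]
Verify stationarity: grad f(x*) = H x* + g = (0, 0).
Eigenvalues of H: -8.3028, -4.6972.
Both eigenvalues < 0, so H is negative definite -> x* is a strict local max.

max


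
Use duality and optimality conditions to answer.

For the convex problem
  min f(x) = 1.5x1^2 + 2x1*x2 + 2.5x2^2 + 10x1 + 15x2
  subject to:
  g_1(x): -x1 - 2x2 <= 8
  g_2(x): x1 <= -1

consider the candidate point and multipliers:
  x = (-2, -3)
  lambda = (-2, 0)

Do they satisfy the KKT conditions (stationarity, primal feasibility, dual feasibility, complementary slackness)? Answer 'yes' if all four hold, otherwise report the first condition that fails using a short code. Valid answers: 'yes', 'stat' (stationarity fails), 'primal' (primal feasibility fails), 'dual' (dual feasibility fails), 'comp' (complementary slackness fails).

Gradient of f: grad f(x) = Q x + c = (-2, -4)
Constraint values g_i(x) = a_i^T x - b_i:
  g_1((-2, -3)) = 0
  g_2((-2, -3)) = -1
Stationarity residual: grad f(x) + sum_i lambda_i a_i = (0, 0)
  -> stationarity OK
Primal feasibility (all g_i <= 0): OK
Dual feasibility (all lambda_i >= 0): FAILS
Complementary slackness (lambda_i * g_i(x) = 0 for all i): OK

Verdict: the first failing condition is dual_feasibility -> dual.

dual


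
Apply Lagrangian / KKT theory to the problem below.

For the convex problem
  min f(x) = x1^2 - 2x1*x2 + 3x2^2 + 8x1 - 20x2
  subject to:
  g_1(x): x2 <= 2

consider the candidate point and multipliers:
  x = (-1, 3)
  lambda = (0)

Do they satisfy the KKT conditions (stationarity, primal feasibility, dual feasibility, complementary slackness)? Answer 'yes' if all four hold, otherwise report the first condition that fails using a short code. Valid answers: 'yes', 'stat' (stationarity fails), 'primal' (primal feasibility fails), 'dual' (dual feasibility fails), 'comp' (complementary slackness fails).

Gradient of f: grad f(x) = Q x + c = (0, 0)
Constraint values g_i(x) = a_i^T x - b_i:
  g_1((-1, 3)) = 1
Stationarity residual: grad f(x) + sum_i lambda_i a_i = (0, 0)
  -> stationarity OK
Primal feasibility (all g_i <= 0): FAILS
Dual feasibility (all lambda_i >= 0): OK
Complementary slackness (lambda_i * g_i(x) = 0 for all i): OK

Verdict: the first failing condition is primal_feasibility -> primal.

primal


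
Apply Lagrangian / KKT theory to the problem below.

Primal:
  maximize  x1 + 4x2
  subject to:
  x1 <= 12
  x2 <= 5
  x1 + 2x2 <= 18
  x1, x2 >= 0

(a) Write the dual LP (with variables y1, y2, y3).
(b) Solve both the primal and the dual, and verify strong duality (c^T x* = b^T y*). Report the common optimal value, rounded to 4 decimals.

The standard primal-dual pair for 'max c^T x s.t. A x <= b, x >= 0' is:
  Dual:  min b^T y  s.t.  A^T y >= c,  y >= 0.

So the dual LP is:
  minimize  12y1 + 5y2 + 18y3
  subject to:
    y1 + y3 >= 1
    y2 + 2y3 >= 4
    y1, y2, y3 >= 0

Solving the primal: x* = (8, 5).
  primal value c^T x* = 28.
Solving the dual: y* = (0, 2, 1).
  dual value b^T y* = 28.
Strong duality: c^T x* = b^T y*. Confirmed.

28


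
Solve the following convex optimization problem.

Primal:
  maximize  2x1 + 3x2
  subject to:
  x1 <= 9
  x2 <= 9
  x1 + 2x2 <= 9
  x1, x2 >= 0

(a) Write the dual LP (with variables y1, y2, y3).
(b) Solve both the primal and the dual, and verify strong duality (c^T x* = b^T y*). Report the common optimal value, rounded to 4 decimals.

The standard primal-dual pair for 'max c^T x s.t. A x <= b, x >= 0' is:
  Dual:  min b^T y  s.t.  A^T y >= c,  y >= 0.

So the dual LP is:
  minimize  9y1 + 9y2 + 9y3
  subject to:
    y1 + y3 >= 2
    y2 + 2y3 >= 3
    y1, y2, y3 >= 0

Solving the primal: x* = (9, 0).
  primal value c^T x* = 18.
Solving the dual: y* = (0.5, 0, 1.5).
  dual value b^T y* = 18.
Strong duality: c^T x* = b^T y*. Confirmed.

18


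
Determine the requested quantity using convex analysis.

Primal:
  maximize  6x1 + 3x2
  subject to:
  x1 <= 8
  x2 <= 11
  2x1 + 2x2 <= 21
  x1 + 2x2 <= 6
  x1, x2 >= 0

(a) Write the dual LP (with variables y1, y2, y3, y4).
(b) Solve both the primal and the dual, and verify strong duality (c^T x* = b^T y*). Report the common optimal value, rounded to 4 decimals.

The standard primal-dual pair for 'max c^T x s.t. A x <= b, x >= 0' is:
  Dual:  min b^T y  s.t.  A^T y >= c,  y >= 0.

So the dual LP is:
  minimize  8y1 + 11y2 + 21y3 + 6y4
  subject to:
    y1 + 2y3 + y4 >= 6
    y2 + 2y3 + 2y4 >= 3
    y1, y2, y3, y4 >= 0

Solving the primal: x* = (6, 0).
  primal value c^T x* = 36.
Solving the dual: y* = (0, 0, 0, 6).
  dual value b^T y* = 36.
Strong duality: c^T x* = b^T y*. Confirmed.

36


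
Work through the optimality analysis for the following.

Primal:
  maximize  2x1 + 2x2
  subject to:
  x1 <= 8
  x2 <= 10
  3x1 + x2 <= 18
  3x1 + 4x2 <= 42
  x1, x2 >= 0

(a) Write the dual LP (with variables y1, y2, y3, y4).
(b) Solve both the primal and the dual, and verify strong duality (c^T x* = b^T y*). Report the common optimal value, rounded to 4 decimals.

The standard primal-dual pair for 'max c^T x s.t. A x <= b, x >= 0' is:
  Dual:  min b^T y  s.t.  A^T y >= c,  y >= 0.

So the dual LP is:
  minimize  8y1 + 10y2 + 18y3 + 42y4
  subject to:
    y1 + 3y3 + 3y4 >= 2
    y2 + y3 + 4y4 >= 2
    y1, y2, y3, y4 >= 0

Solving the primal: x* = (3.3333, 8).
  primal value c^T x* = 22.6667.
Solving the dual: y* = (0, 0, 0.2222, 0.4444).
  dual value b^T y* = 22.6667.
Strong duality: c^T x* = b^T y*. Confirmed.

22.6667


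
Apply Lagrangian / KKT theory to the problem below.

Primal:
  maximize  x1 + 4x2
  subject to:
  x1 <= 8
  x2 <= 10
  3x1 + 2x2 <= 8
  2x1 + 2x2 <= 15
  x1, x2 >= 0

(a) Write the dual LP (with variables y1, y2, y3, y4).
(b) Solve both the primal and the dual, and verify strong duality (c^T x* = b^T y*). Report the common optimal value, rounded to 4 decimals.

The standard primal-dual pair for 'max c^T x s.t. A x <= b, x >= 0' is:
  Dual:  min b^T y  s.t.  A^T y >= c,  y >= 0.

So the dual LP is:
  minimize  8y1 + 10y2 + 8y3 + 15y4
  subject to:
    y1 + 3y3 + 2y4 >= 1
    y2 + 2y3 + 2y4 >= 4
    y1, y2, y3, y4 >= 0

Solving the primal: x* = (0, 4).
  primal value c^T x* = 16.
Solving the dual: y* = (0, 0, 2, 0).
  dual value b^T y* = 16.
Strong duality: c^T x* = b^T y*. Confirmed.

16


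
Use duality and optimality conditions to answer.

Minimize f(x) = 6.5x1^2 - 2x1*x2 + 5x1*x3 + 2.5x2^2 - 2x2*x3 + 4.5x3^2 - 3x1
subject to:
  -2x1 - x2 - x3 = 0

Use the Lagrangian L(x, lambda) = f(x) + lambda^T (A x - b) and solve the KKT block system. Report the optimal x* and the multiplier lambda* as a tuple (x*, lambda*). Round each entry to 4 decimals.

Form the Lagrangian:
  L(x, lambda) = (1/2) x^T Q x + c^T x + lambda^T (A x - b)
Stationarity (grad_x L = 0): Q x + c + A^T lambda = 0.
Primal feasibility: A x = b.

This gives the KKT block system:
  [ Q   A^T ] [ x     ]   [-c ]
  [ A    0  ] [ lambda ] = [ b ]

Solving the linear system:
  x*      = (0.1818, -0.1515, -0.2121)
  lambda* = (-0.697)
  f(x*)   = -0.2727

x* = (0.1818, -0.1515, -0.2121), lambda* = (-0.697)


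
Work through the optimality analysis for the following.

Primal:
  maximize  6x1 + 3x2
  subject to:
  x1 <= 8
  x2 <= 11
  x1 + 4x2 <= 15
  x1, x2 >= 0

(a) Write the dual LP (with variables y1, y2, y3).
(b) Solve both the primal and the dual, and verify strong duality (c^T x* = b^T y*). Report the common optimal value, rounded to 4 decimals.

The standard primal-dual pair for 'max c^T x s.t. A x <= b, x >= 0' is:
  Dual:  min b^T y  s.t.  A^T y >= c,  y >= 0.

So the dual LP is:
  minimize  8y1 + 11y2 + 15y3
  subject to:
    y1 + y3 >= 6
    y2 + 4y3 >= 3
    y1, y2, y3 >= 0

Solving the primal: x* = (8, 1.75).
  primal value c^T x* = 53.25.
Solving the dual: y* = (5.25, 0, 0.75).
  dual value b^T y* = 53.25.
Strong duality: c^T x* = b^T y*. Confirmed.

53.25


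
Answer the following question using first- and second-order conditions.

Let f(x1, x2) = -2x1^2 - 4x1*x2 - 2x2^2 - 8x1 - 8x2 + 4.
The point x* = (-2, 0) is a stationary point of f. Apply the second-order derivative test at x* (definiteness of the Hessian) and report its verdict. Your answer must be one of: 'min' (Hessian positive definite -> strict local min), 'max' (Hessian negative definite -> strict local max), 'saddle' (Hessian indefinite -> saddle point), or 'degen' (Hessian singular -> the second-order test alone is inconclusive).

Compute the Hessian H = grad^2 f:
  H = [[-4, -4], [-4, -4]]
Verify stationarity: grad f(x*) = H x* + g = (0, 0).
Eigenvalues of H: -8, 0.
H has a zero eigenvalue (singular; negative semidefinite but not definite), so H is neither positive definite, negative definite, nor indefinite. The second-order test alone is inconclusive -> degen.
(Indeed, f is constant along the null direction of H through x*, so x* is not a strict local extremum.)

degen


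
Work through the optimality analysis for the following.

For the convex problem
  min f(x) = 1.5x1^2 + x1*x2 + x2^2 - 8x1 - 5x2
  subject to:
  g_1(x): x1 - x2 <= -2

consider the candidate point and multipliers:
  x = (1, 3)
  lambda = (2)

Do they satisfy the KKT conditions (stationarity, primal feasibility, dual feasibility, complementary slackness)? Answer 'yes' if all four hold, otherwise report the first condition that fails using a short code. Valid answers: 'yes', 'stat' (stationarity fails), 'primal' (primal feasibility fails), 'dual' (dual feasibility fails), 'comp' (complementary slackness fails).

Gradient of f: grad f(x) = Q x + c = (-2, 2)
Constraint values g_i(x) = a_i^T x - b_i:
  g_1((1, 3)) = 0
Stationarity residual: grad f(x) + sum_i lambda_i a_i = (0, 0)
  -> stationarity OK
Primal feasibility (all g_i <= 0): OK
Dual feasibility (all lambda_i >= 0): OK
Complementary slackness (lambda_i * g_i(x) = 0 for all i): OK

Verdict: yes, KKT holds.

yes


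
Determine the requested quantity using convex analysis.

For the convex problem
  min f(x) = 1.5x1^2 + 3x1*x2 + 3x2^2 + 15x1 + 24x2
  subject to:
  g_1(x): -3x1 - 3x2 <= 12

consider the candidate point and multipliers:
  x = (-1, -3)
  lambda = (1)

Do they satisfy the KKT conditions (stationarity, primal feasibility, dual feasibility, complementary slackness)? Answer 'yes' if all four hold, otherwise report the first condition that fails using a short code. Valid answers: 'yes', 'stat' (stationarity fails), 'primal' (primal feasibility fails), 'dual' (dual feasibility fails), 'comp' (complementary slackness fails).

Gradient of f: grad f(x) = Q x + c = (3, 3)
Constraint values g_i(x) = a_i^T x - b_i:
  g_1((-1, -3)) = 0
Stationarity residual: grad f(x) + sum_i lambda_i a_i = (0, 0)
  -> stationarity OK
Primal feasibility (all g_i <= 0): OK
Dual feasibility (all lambda_i >= 0): OK
Complementary slackness (lambda_i * g_i(x) = 0 for all i): OK

Verdict: yes, KKT holds.

yes


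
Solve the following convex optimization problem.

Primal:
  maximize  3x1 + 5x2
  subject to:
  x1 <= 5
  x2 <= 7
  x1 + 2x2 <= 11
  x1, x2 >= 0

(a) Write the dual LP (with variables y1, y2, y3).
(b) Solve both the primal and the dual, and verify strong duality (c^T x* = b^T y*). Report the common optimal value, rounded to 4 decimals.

The standard primal-dual pair for 'max c^T x s.t. A x <= b, x >= 0' is:
  Dual:  min b^T y  s.t.  A^T y >= c,  y >= 0.

So the dual LP is:
  minimize  5y1 + 7y2 + 11y3
  subject to:
    y1 + y3 >= 3
    y2 + 2y3 >= 5
    y1, y2, y3 >= 0

Solving the primal: x* = (5, 3).
  primal value c^T x* = 30.
Solving the dual: y* = (0.5, 0, 2.5).
  dual value b^T y* = 30.
Strong duality: c^T x* = b^T y*. Confirmed.

30


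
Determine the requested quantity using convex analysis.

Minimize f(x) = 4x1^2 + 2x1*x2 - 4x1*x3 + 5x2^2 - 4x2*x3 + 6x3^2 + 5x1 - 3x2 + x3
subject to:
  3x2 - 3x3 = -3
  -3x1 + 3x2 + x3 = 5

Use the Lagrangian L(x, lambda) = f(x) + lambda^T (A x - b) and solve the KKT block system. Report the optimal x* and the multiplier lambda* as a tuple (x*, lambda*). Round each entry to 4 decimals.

Form the Lagrangian:
  L(x, lambda) = (1/2) x^T Q x + c^T x + lambda^T (A x - b)
Stationarity (grad_x L = 0): Q x + c + A^T lambda = 0.
Primal feasibility: A x = b.

This gives the KKT block system:
  [ Q   A^T ] [ x     ]   [-c ]
  [ A    0  ] [ lambda ] = [ b ]

Solving the linear system:
  x*      = (-1.0874, 0.1845, 1.1845)
  lambda* = (5.3786, -2.6893)
  f(x*)   = 12.3883

x* = (-1.0874, 0.1845, 1.1845), lambda* = (5.3786, -2.6893)


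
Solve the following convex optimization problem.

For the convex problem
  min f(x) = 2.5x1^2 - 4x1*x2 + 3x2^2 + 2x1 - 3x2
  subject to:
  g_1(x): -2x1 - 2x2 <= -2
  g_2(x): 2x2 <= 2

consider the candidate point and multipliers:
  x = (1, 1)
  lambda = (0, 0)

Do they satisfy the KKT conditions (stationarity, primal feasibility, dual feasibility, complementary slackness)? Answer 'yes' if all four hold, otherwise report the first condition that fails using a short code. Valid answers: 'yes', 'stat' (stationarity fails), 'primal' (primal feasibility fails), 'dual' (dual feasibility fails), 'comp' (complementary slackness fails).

Gradient of f: grad f(x) = Q x + c = (3, -1)
Constraint values g_i(x) = a_i^T x - b_i:
  g_1((1, 1)) = -2
  g_2((1, 1)) = 0
Stationarity residual: grad f(x) + sum_i lambda_i a_i = (3, -1)
  -> stationarity FAILS
Primal feasibility (all g_i <= 0): OK
Dual feasibility (all lambda_i >= 0): OK
Complementary slackness (lambda_i * g_i(x) = 0 for all i): OK

Verdict: the first failing condition is stationarity -> stat.

stat


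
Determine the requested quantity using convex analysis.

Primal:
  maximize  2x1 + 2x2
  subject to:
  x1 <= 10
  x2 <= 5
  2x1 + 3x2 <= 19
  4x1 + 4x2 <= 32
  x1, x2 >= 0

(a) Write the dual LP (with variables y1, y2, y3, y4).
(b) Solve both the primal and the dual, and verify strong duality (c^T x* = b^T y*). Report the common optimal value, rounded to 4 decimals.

The standard primal-dual pair for 'max c^T x s.t. A x <= b, x >= 0' is:
  Dual:  min b^T y  s.t.  A^T y >= c,  y >= 0.

So the dual LP is:
  minimize  10y1 + 5y2 + 19y3 + 32y4
  subject to:
    y1 + 2y3 + 4y4 >= 2
    y2 + 3y3 + 4y4 >= 2
    y1, y2, y3, y4 >= 0

Solving the primal: x* = (8, 0).
  primal value c^T x* = 16.
Solving the dual: y* = (0, 0, 0, 0.5).
  dual value b^T y* = 16.
Strong duality: c^T x* = b^T y*. Confirmed.

16


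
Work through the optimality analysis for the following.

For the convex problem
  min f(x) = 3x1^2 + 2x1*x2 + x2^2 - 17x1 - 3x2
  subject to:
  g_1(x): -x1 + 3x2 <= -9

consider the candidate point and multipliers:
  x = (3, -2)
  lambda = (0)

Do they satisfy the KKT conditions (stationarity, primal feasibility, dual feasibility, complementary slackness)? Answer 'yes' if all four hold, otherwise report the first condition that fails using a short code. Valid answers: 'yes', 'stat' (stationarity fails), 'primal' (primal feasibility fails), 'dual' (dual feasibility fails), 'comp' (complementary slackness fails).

Gradient of f: grad f(x) = Q x + c = (-3, -1)
Constraint values g_i(x) = a_i^T x - b_i:
  g_1((3, -2)) = 0
Stationarity residual: grad f(x) + sum_i lambda_i a_i = (-3, -1)
  -> stationarity FAILS
Primal feasibility (all g_i <= 0): OK
Dual feasibility (all lambda_i >= 0): OK
Complementary slackness (lambda_i * g_i(x) = 0 for all i): OK

Verdict: the first failing condition is stationarity -> stat.

stat


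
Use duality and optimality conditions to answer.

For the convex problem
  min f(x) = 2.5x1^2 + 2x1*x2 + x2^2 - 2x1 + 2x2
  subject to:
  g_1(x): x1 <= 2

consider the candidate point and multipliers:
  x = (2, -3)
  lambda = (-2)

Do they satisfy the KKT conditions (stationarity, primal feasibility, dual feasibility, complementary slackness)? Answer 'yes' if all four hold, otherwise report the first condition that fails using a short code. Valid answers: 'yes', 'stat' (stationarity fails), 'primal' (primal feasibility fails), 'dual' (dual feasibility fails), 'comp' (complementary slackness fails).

Gradient of f: grad f(x) = Q x + c = (2, 0)
Constraint values g_i(x) = a_i^T x - b_i:
  g_1((2, -3)) = 0
Stationarity residual: grad f(x) + sum_i lambda_i a_i = (0, 0)
  -> stationarity OK
Primal feasibility (all g_i <= 0): OK
Dual feasibility (all lambda_i >= 0): FAILS
Complementary slackness (lambda_i * g_i(x) = 0 for all i): OK

Verdict: the first failing condition is dual_feasibility -> dual.

dual


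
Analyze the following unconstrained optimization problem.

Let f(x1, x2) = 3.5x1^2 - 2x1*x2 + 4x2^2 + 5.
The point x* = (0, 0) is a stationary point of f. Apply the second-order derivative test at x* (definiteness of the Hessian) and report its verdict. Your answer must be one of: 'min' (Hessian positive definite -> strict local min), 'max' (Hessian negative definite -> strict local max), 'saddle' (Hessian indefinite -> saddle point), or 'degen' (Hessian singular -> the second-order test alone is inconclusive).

Compute the Hessian H = grad^2 f:
  H = [[7, -2], [-2, 8]]
Verify stationarity: grad f(x*) = H x* + g = (0, 0).
Eigenvalues of H: 5.4384, 9.5616.
Both eigenvalues > 0, so H is positive definite -> x* is a strict local min.

min


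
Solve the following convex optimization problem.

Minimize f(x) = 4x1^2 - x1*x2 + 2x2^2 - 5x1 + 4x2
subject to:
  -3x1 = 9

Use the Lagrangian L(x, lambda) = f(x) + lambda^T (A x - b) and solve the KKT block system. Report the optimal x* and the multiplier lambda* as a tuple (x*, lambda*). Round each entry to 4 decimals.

Form the Lagrangian:
  L(x, lambda) = (1/2) x^T Q x + c^T x + lambda^T (A x - b)
Stationarity (grad_x L = 0): Q x + c + A^T lambda = 0.
Primal feasibility: A x = b.

This gives the KKT block system:
  [ Q   A^T ] [ x     ]   [-c ]
  [ A    0  ] [ lambda ] = [ b ]

Solving the linear system:
  x*      = (-3, -1.75)
  lambda* = (-9.0833)
  f(x*)   = 44.875

x* = (-3, -1.75), lambda* = (-9.0833)


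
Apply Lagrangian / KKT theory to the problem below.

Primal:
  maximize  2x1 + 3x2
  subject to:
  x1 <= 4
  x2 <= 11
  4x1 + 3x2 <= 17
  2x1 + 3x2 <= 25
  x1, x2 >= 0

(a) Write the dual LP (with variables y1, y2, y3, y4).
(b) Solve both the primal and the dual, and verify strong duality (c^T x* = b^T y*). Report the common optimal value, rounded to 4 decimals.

The standard primal-dual pair for 'max c^T x s.t. A x <= b, x >= 0' is:
  Dual:  min b^T y  s.t.  A^T y >= c,  y >= 0.

So the dual LP is:
  minimize  4y1 + 11y2 + 17y3 + 25y4
  subject to:
    y1 + 4y3 + 2y4 >= 2
    y2 + 3y3 + 3y4 >= 3
    y1, y2, y3, y4 >= 0

Solving the primal: x* = (0, 5.6667).
  primal value c^T x* = 17.
Solving the dual: y* = (0, 0, 1, 0).
  dual value b^T y* = 17.
Strong duality: c^T x* = b^T y*. Confirmed.

17
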